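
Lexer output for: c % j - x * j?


Scan left to right, longest-match per lexeme
Tokens: ID(c), OP(%), ID(j), OP(-), ID(x), OP(*), ID(j)


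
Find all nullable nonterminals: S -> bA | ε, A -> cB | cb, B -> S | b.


A nonterminal is nullable iff some alternative derives ε (directly, or every symbol in it is nullable)
Nullable: {B, S}


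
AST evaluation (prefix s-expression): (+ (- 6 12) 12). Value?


Evaluate inner: (- 6 12) = -6
Evaluate root: (+ -6 12) = 6
Result: 6


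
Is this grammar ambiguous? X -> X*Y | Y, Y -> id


precedence layered via separate nonterminal Y: deterministic
Unambiguous


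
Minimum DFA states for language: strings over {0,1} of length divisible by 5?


Track length mod 5: states 0..4, accept at 0
Minimal DFA: 5 states


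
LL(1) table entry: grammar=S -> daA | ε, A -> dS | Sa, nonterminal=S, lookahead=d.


For [S, d]: 'd' ∈ FIRST(daA)
Entry: S -> daA


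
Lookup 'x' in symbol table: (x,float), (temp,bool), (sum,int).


Lookup 'x' → type float


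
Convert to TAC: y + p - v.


Break into single-operator statements:
t1 = y + p
t2 = t1 - v


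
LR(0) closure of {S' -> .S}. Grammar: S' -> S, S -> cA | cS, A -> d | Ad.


Start: S' -> .S
For each item with dot before a nonterminal B, add B -> .γ for every B-production
Closure: [S' -> .S, S -> .cA, S -> .cS]


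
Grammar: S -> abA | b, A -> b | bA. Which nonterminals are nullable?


A nonterminal is nullable iff some alternative derives ε (directly, or every symbol in it is nullable)
Nullable: {}


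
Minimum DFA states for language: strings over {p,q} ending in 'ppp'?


Track the longest suffix of input matching a prefix of 'ppp': 4 classes (prefixes of length 0..3)
Minimal DFA: 4 states


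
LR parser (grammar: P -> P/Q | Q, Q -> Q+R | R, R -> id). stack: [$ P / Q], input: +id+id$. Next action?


'+' can extend Q; shift to build Q -> Q+R
Action: shift


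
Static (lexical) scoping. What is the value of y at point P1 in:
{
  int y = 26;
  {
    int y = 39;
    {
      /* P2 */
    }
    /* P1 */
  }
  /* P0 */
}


y declared in the same block as P1
y = 39


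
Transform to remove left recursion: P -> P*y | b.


Left-recursive alternatives: P*y; non-recursive: b
Introduce P': P -> bP', P' -> *yP' | ε


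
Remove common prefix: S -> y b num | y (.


Common prefix: 'y'
Factored: S -> y S', S' -> b num | (


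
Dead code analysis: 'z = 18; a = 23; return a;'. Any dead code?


z is assigned but never read
Dead: 'z = 18'


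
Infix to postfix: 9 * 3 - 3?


Left to right (same or higher precedence on left)
Postfix: 9 3 * 3 -


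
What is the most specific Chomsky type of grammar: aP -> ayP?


LHS has context (more than one symbol) and |LHS| ≤ |RHS|
Classification: Type 1 (Context-Sensitive)


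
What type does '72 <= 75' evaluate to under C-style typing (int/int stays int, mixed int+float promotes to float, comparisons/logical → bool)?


Operand types: int <= int
Rule: comparison yields bool
Result type: bool


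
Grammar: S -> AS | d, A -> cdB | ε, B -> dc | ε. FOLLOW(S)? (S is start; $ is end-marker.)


$ ∈ FOLLOW(S). For each A -> αBβ: add FIRST(β)\{ε} to FOLLOW(B); if β nullable, add FOLLOW(A).
FOLLOW(S) = {$}


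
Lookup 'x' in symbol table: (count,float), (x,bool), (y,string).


Lookup 'x' → type bool


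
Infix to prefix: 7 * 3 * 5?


left-to-right (same/higher precedence on left): tree is (* (* 7 3) 5)
Prefix: * * 7 3 5


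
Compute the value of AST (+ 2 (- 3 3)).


Evaluate inner: (- 3 3) = 0
Evaluate root: (+ 2 0) = 2
Result: 2


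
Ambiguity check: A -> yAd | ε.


balanced y^n…d^n: each string has a unique parse
Unambiguous


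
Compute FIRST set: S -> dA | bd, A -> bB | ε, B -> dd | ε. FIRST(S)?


Per alternative of S: FIRST(dA) = {d}; FIRST(bd) = {b}
FIRST(S) = {b, d}


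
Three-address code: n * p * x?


Break into single-operator statements:
t1 = n * p
t2 = t1 * x


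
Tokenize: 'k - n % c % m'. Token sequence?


Scan left to right, longest-match per lexeme
Tokens: ID(k), OP(-), ID(n), OP(%), ID(c), OP(%), ID(m)


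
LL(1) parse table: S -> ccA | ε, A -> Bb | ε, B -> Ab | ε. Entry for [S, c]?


For [S, c]: 'c' ∈ FIRST(ccA)
Entry: S -> ccA


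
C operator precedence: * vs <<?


'*' is multiplicative (level 10); '<<' is shift (level 8)
Higher level binds tighter
'*' has higher precedence than '<<'


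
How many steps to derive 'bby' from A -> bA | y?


Derivation: A => bA => bbA => bby
Steps: 3


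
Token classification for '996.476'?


Pattern: digits with a decimal point
Type: FLOAT_LITERAL


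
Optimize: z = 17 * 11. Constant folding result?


17 * 11 = 187 at compile time
Optimized: z = 187


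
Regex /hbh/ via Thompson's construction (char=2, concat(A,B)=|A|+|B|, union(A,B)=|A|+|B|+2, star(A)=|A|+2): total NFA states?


Syntax tree has 3 char leaf(s), 0 union(s), 0 star(s)
chars contribute 3×2 = 6; each union adds +2; each star adds +2
Total: 6 + 0 + 0 = 6 states


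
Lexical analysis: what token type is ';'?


Pattern: delimiter/punctuation
Type: PUNCTUATION


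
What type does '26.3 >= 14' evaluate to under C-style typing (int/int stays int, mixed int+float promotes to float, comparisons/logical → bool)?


Operand types: float >= int
Rule: comparison yields bool
Result type: bool


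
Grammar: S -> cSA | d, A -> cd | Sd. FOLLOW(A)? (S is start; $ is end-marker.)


$ ∈ FOLLOW(S). For each A -> αBβ: add FIRST(β)\{ε} to FOLLOW(B); if β nullable, add FOLLOW(A).
FOLLOW(A) = {$, c, d}


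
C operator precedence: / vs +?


'/' is multiplicative (level 10); '+' is additive (level 9)
Higher level binds tighter
'/' has higher precedence than '+'


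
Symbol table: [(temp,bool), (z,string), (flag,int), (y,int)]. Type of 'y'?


Lookup 'y' → type int


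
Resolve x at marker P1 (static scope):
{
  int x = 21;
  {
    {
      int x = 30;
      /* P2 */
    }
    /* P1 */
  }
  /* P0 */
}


P1's block does not declare x; resolves to the enclosing declaration at depth 0
x = 21


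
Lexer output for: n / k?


Scan left to right, longest-match per lexeme
Tokens: ID(n), OP(/), ID(k)


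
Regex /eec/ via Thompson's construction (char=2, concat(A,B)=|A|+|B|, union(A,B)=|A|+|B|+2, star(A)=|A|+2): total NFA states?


Syntax tree has 3 char leaf(s), 0 union(s), 0 star(s)
chars contribute 3×2 = 6; each union adds +2; each star adds +2
Total: 6 + 0 + 0 = 6 states


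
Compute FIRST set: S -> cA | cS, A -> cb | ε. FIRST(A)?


Per alternative of A: FIRST(cb) = {c}; FIRST(ε) = {ε}
FIRST(A) = {c, ε}


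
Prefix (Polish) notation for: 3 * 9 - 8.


left-to-right (same/higher precedence on left): tree is (- (* 3 9) 8)
Prefix: - * 3 9 8


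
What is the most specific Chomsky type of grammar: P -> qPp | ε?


Single nonterminal LHS, but q^n p^n is not regular
Classification: Type 2 (Context-Free)


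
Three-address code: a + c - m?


Break into single-operator statements:
t1 = a + c
t2 = t1 - m


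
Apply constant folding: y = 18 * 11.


18 * 11 = 198 at compile time
Optimized: y = 198


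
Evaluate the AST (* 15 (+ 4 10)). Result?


Evaluate inner: (+ 4 10) = 14
Evaluate root: (* 15 14) = 210
Result: 210


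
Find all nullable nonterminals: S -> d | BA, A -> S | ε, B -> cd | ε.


A nonterminal is nullable iff some alternative derives ε (directly, or every symbol in it is nullable)
Nullable: {A, B, S}


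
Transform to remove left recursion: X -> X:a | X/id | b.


Left-recursive alternatives: X:a, X/id; non-recursive: b
Introduce X': X -> bX', X' -> :aX' | /idX' | ε


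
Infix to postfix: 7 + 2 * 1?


* has higher precedence, evaluate 2*1 first
Postfix: 7 2 1 * +


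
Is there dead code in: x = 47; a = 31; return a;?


x is assigned but never read
Dead: 'x = 47'


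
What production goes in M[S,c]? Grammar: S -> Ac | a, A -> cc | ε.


For [S, c]: 'c' ∈ FIRST(Ac)
Entry: S -> Ac


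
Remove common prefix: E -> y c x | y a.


Common prefix: 'y'
Factored: E -> y E', E' -> c x | a


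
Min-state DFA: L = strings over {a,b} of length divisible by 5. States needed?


Track length mod 5: states 0..4, accept at 0
Minimal DFA: 5 states


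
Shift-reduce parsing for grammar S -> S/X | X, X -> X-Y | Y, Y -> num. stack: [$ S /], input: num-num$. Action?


no handle ('S/' is not any RHS); shift 'num'
Action: shift


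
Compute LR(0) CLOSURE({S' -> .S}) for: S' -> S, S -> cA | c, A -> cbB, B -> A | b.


Start: S' -> .S
For each item with dot before a nonterminal B, add B -> .γ for every B-production
Closure: [S' -> .S, S -> .cA, S -> .c]


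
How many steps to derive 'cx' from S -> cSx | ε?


Derivation: S => cSx => cx
Steps: 2


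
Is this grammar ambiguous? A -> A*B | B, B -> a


precedence layered via separate nonterminal B: deterministic
Unambiguous


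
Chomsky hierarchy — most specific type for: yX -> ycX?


LHS has context (more than one symbol) and |LHS| ≤ |RHS|
Classification: Type 1 (Context-Sensitive)


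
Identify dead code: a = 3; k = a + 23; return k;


a is read by k's definition; k is returned
No dead code


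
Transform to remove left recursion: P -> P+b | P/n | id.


Left-recursive alternatives: P+b, P/n; non-recursive: id
Introduce P': P -> idP', P' -> +bP' | /nP' | ε


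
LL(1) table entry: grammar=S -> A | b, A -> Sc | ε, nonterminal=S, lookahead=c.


For [S, c]: 'c' ∈ FIRST(A)
Entry: S -> A


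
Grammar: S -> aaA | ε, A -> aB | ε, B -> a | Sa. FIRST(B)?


Per alternative of B: FIRST(a) = {a}; FIRST(Sa) = {a}
FIRST(B) = {a}


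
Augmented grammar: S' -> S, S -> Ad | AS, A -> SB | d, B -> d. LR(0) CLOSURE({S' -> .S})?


Start: S' -> .S
For each item with dot before a nonterminal B, add B -> .γ for every B-production
Closure: [S' -> .S, S -> .Ad, S -> .AS, A -> .SB, A -> .d]


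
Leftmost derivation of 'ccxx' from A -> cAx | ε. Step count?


Derivation: A => cAx => ccAxx => ccxx
Steps: 3


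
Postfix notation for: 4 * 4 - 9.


Left to right (same or higher precedence on left)
Postfix: 4 4 * 9 -


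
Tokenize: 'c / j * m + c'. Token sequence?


Scan left to right, longest-match per lexeme
Tokens: ID(c), OP(/), ID(j), OP(*), ID(m), OP(+), ID(c)


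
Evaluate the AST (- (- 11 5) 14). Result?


Evaluate inner: (- 11 5) = 6
Evaluate root: (- 6 14) = -8
Result: -8


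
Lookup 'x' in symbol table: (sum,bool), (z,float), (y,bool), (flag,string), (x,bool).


Lookup 'x' → type bool


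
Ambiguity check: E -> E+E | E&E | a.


'a+a&a' has two parse trees (no precedence encoded between + and &)
Ambiguous


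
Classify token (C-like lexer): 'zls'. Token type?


Pattern: letter/underscore followed by alphanumerics, not a keyword
Type: IDENTIFIER


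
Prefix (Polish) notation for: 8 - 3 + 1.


left-to-right (same/higher precedence on left): tree is (+ (- 8 3) 1)
Prefix: + - 8 3 1


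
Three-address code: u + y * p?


Break into single-operator statements:
t1 = y * p
t2 = u + t1


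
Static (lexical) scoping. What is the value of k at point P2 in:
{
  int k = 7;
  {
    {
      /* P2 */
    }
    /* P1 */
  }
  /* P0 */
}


P2's block does not declare k; resolves to the enclosing declaration at depth 0
k = 7


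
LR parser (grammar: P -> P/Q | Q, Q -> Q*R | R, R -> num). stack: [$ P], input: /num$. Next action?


shift '/' to continue P -> P/Q
Action: shift


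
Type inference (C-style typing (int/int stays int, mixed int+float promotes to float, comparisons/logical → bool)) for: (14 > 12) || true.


Operand types: bool || bool
Rule: logical operators take bool operands and yield bool
Result type: bool


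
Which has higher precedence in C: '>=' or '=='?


'>=' is relational (level 7); '==' is equality (level 6)
Higher level binds tighter
'>=' has higher precedence than '=='


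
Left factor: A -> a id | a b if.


Common prefix: 'a'
Factored: A -> a A', A' -> id | b if


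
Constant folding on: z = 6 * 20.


6 * 20 = 120 at compile time
Optimized: z = 120


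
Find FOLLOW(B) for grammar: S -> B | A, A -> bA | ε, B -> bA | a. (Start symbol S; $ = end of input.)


$ ∈ FOLLOW(S). For each A -> αBβ: add FIRST(β)\{ε} to FOLLOW(B); if β nullable, add FOLLOW(A).
FOLLOW(B) = {$}


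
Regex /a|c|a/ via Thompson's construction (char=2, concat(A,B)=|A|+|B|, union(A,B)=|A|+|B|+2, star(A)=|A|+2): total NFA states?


Syntax tree has 3 char leaf(s), 2 union(s), 0 star(s)
chars contribute 3×2 = 6; each union adds +2; each star adds +2
Total: 6 + 4 + 0 = 10 states


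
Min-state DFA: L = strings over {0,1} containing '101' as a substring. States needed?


KMP-style automaton: 3 progress states + 1 absorbing accept = 4
Minimal DFA: 4 states


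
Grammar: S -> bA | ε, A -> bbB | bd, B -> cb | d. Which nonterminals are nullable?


A nonterminal is nullable iff some alternative derives ε (directly, or every symbol in it is nullable)
Nullable: {S}


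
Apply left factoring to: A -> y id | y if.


Common prefix: 'y'
Factored: A -> y A', A' -> id | if


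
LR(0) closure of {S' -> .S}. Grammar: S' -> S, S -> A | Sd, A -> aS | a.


Start: S' -> .S
For each item with dot before a nonterminal B, add B -> .γ for every B-production
Closure: [S' -> .S, S -> .A, S -> .Sd, A -> .aS, A -> .a]


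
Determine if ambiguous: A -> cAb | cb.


balanced c^n…b^n: each string has a unique parse
Unambiguous


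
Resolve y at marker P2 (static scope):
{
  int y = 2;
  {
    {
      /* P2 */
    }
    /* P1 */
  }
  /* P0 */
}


P2's block does not declare y; resolves to the enclosing declaration at depth 0
y = 2


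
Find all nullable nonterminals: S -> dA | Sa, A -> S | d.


A nonterminal is nullable iff some alternative derives ε (directly, or every symbol in it is nullable)
Nullable: {}


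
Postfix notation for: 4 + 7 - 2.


Left to right (same or higher precedence on left)
Postfix: 4 7 + 2 -


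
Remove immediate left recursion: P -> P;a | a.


Left-recursive alternatives: P;a; non-recursive: a
Introduce P': P -> aP', P' -> ;aP' | ε


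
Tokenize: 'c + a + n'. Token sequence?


Scan left to right, longest-match per lexeme
Tokens: ID(c), OP(+), ID(a), OP(+), ID(n)


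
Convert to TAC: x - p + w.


Break into single-operator statements:
t1 = x - p
t2 = t1 + w


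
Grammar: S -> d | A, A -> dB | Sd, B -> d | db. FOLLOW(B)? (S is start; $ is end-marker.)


$ ∈ FOLLOW(S). For each A -> αBβ: add FIRST(β)\{ε} to FOLLOW(B); if β nullable, add FOLLOW(A).
FOLLOW(B) = {$, d}


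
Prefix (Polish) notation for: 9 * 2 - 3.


left-to-right (same/higher precedence on left): tree is (- (* 9 2) 3)
Prefix: - * 9 2 3


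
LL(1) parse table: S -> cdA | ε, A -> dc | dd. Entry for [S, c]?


For [S, c]: 'c' ∈ FIRST(cdA)
Entry: S -> cdA


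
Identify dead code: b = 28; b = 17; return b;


first assignment to b is overwritten before any read
Dead: 'b = 28'


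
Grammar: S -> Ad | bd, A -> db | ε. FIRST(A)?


Per alternative of A: FIRST(db) = {d}; FIRST(ε) = {ε}
FIRST(A) = {d, ε}


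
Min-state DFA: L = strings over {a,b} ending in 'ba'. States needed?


Track the longest suffix of input matching a prefix of 'ba': 3 classes (prefixes of length 0..2)
Minimal DFA: 3 states


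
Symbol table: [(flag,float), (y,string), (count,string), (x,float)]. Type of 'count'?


Lookup 'count' → type string


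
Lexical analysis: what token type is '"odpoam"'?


Pattern: double-quoted sequence
Type: STRING_LITERAL


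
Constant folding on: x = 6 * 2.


6 * 2 = 12 at compile time
Optimized: x = 12


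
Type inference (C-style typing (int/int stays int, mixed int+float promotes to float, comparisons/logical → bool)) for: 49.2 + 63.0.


Operand types: float + float
Rule: mixed int/float promotes to float; int/int stays int
Result type: float


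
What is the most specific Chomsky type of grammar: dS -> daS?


LHS has context (more than one symbol) and |LHS| ≤ |RHS|
Classification: Type 1 (Context-Sensitive)


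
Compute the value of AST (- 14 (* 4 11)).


Evaluate inner: (* 4 11) = 44
Evaluate root: (- 14 44) = -30
Result: -30


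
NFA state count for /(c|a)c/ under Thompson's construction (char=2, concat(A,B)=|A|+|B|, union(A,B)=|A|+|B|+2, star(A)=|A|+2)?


Syntax tree has 3 char leaf(s), 1 union(s), 0 star(s)
chars contribute 3×2 = 6; each union adds +2; each star adds +2
Total: 6 + 2 + 0 = 8 states


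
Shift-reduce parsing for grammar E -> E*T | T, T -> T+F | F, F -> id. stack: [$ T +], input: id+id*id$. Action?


no handle; shift 'id'
Action: shift


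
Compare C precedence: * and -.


'*' is multiplicative (level 10); '-' is additive (level 9)
Higher level binds tighter
'*' has higher precedence than '-'


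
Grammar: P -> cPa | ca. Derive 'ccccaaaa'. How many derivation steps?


Derivation: P => cPa => ccPaa => cccPaaa => ccccaaaa
Steps: 4


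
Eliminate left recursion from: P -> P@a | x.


Left-recursive alternatives: P@a; non-recursive: x
Introduce P': P -> xP', P' -> @aP' | ε


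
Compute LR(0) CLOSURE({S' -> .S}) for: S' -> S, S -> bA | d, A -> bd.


Start: S' -> .S
For each item with dot before a nonterminal B, add B -> .γ for every B-production
Closure: [S' -> .S, S -> .bA, S -> .d]


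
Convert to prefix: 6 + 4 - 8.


left-to-right (same/higher precedence on left): tree is (- (+ 6 4) 8)
Prefix: - + 6 4 8


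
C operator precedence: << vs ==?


'<<' is shift (level 8); '==' is equality (level 6)
Higher level binds tighter
'<<' has higher precedence than '=='


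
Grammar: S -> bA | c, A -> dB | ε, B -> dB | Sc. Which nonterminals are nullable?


A nonterminal is nullable iff some alternative derives ε (directly, or every symbol in it is nullable)
Nullable: {A}


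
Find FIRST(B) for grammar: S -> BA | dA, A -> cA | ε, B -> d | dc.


Per alternative of B: FIRST(d) = {d}; FIRST(dc) = {d}
FIRST(B) = {d}


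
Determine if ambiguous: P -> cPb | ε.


balanced c^n…b^n: each string has a unique parse
Unambiguous


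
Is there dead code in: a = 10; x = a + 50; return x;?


a is read by x's definition; x is returned
No dead code


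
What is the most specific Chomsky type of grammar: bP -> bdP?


LHS has context (more than one symbol) and |LHS| ≤ |RHS|
Classification: Type 1 (Context-Sensitive)


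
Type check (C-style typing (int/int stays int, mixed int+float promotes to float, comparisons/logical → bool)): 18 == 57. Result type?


Operand types: int == int
Rule: comparison yields bool
Result type: bool


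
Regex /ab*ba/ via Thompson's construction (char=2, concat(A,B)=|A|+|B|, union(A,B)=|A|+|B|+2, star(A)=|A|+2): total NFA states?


Syntax tree has 4 char leaf(s), 0 union(s), 1 star(s)
chars contribute 4×2 = 8; each union adds +2; each star adds +2
Total: 8 + 0 + 2 = 10 states


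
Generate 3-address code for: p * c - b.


Break into single-operator statements:
t1 = p * c
t2 = t1 - b


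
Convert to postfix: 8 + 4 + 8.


Left to right (same or higher precedence on left)
Postfix: 8 4 + 8 +


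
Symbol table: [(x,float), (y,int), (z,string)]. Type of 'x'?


Lookup 'x' → type float


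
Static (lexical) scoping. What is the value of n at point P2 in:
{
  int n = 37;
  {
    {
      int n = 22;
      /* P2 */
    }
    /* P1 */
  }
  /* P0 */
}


n declared in the same block as P2
n = 22


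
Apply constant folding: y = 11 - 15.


11 - 15 = -4 at compile time
Optimized: y = -4


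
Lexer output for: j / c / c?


Scan left to right, longest-match per lexeme
Tokens: ID(j), OP(/), ID(c), OP(/), ID(c)


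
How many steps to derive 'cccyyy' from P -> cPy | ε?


Derivation: P => cPy => ccPyy => cccPyyy => cccyyy
Steps: 4


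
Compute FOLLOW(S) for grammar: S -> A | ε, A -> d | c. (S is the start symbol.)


$ ∈ FOLLOW(S). For each A -> αBβ: add FIRST(β)\{ε} to FOLLOW(B); if β nullable, add FOLLOW(A).
FOLLOW(S) = {$}


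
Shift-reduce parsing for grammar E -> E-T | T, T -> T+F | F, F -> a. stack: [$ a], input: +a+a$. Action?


'a' on top is the handle for F -> a
Action: reduce (F -> a)


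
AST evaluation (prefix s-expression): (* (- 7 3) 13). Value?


Evaluate inner: (- 7 3) = 4
Evaluate root: (* 4 13) = 52
Result: 52


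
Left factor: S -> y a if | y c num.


Common prefix: 'y'
Factored: S -> y S', S' -> a if | c num


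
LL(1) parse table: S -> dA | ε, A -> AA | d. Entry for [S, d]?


For [S, d]: 'd' ∈ FIRST(dA)
Entry: S -> dA


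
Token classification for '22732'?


Pattern: digits only
Type: INTEGER_LITERAL


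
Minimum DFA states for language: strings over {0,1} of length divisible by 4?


Track length mod 4: states 0..3, accept at 0
Minimal DFA: 4 states


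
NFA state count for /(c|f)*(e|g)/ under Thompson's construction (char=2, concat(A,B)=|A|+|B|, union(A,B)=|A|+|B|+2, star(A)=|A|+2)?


Syntax tree has 4 char leaf(s), 2 union(s), 1 star(s)
chars contribute 4×2 = 8; each union adds +2; each star adds +2
Total: 8 + 4 + 2 = 14 states


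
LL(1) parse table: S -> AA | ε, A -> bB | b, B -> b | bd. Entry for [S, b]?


For [S, b]: 'b' ∈ FIRST(AA)
Entry: S -> AA


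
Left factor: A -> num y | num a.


Common prefix: 'num'
Factored: A -> num A', A' -> y | a


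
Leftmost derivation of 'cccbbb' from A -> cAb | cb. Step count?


Derivation: A => cAb => ccAbb => cccbbb
Steps: 3


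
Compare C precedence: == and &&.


'==' is equality (level 6); '&&' is logical AND (level 2)
Higher level binds tighter
'==' has higher precedence than '&&'


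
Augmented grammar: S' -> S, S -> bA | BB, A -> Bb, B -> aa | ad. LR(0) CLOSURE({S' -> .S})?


Start: S' -> .S
For each item with dot before a nonterminal B, add B -> .γ for every B-production
Closure: [S' -> .S, S -> .bA, S -> .BB, B -> .aa, B -> .ad]


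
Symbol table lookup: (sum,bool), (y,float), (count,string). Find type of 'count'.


Lookup 'count' → type string


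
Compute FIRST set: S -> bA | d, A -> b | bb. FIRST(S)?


Per alternative of S: FIRST(bA) = {b}; FIRST(d) = {d}
FIRST(S) = {b, d}


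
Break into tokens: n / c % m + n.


Scan left to right, longest-match per lexeme
Tokens: ID(n), OP(/), ID(c), OP(%), ID(m), OP(+), ID(n)


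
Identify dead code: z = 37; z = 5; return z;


first assignment to z is overwritten before any read
Dead: 'z = 37'


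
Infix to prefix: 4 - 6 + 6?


left-to-right (same/higher precedence on left): tree is (+ (- 4 6) 6)
Prefix: + - 4 6 6


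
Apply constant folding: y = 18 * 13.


18 * 13 = 234 at compile time
Optimized: y = 234


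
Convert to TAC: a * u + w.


Break into single-operator statements:
t1 = a * u
t2 = t1 + w


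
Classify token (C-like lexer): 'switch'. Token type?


Pattern: reserved word
Type: KEYWORD


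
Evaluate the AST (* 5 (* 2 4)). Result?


Evaluate inner: (* 2 4) = 8
Evaluate root: (* 5 8) = 40
Result: 40


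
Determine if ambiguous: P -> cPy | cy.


balanced c^n…y^n: each string has a unique parse
Unambiguous


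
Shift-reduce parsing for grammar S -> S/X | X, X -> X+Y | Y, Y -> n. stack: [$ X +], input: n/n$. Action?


no handle; shift 'n'
Action: shift


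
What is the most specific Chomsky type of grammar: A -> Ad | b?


Left-linear: every RHS is a terminal or one nonterminal followed by a terminal
Classification: Type 3 (Regular)


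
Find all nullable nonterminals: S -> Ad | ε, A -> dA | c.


A nonterminal is nullable iff some alternative derives ε (directly, or every symbol in it is nullable)
Nullable: {S}


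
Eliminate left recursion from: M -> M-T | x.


Left-recursive alternatives: M-T; non-recursive: x
Introduce M': M -> xM', M' -> -TM' | ε


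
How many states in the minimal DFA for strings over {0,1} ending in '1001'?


Track the longest suffix of input matching a prefix of '1001': 5 classes (prefixes of length 0..4)
Minimal DFA: 5 states


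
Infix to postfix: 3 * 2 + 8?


Left to right (same or higher precedence on left)
Postfix: 3 2 * 8 +


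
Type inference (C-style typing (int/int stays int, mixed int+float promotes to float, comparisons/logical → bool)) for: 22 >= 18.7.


Operand types: int >= float
Rule: comparison yields bool
Result type: bool


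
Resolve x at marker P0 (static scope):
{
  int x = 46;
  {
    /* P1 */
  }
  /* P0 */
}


x declared in the same block as P0
x = 46


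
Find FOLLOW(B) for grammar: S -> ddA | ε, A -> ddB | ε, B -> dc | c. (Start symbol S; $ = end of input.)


$ ∈ FOLLOW(S). For each A -> αBβ: add FIRST(β)\{ε} to FOLLOW(B); if β nullable, add FOLLOW(A).
FOLLOW(B) = {$}


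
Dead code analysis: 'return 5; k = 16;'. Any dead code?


statement follows a return and is unreachable
Dead: 'k = 16'


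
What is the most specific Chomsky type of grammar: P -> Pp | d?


Left-linear: every RHS is a terminal or one nonterminal followed by a terminal
Classification: Type 3 (Regular)


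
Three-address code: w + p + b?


Break into single-operator statements:
t1 = w + p
t2 = t1 + b


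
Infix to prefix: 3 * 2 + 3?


left-to-right (same/higher precedence on left): tree is (+ (* 3 2) 3)
Prefix: + * 3 2 3


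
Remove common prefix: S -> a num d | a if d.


Common prefix: 'a'
Factored: S -> a S', S' -> num d | if d


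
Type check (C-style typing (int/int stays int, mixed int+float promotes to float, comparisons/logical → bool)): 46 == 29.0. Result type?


Operand types: int == float
Rule: comparison yields bool
Result type: bool


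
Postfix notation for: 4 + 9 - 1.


Left to right (same or higher precedence on left)
Postfix: 4 9 + 1 -


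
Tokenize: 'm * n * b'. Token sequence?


Scan left to right, longest-match per lexeme
Tokens: ID(m), OP(*), ID(n), OP(*), ID(b)


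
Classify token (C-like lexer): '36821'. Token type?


Pattern: digits only
Type: INTEGER_LITERAL


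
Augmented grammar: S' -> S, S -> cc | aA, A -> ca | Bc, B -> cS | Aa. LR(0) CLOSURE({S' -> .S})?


Start: S' -> .S
For each item with dot before a nonterminal B, add B -> .γ for every B-production
Closure: [S' -> .S, S -> .cc, S -> .aA]


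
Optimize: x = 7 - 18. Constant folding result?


7 - 18 = -11 at compile time
Optimized: x = -11


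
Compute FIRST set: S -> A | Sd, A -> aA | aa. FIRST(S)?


Per alternative of S: FIRST(A) = {a}; FIRST(Sd) = {a}
FIRST(S) = {a}


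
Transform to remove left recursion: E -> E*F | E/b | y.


Left-recursive alternatives: E*F, E/b; non-recursive: y
Introduce E': E -> yE', E' -> *FE' | /bE' | ε


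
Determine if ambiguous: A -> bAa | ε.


balanced b^n…a^n: each string has a unique parse
Unambiguous


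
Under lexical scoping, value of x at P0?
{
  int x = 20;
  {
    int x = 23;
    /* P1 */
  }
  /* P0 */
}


x declared in the same block as P0
x = 20


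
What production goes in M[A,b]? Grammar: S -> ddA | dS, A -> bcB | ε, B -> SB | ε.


For [A, b]: 'b' ∈ FIRST(bcB)
Entry: A -> bcB


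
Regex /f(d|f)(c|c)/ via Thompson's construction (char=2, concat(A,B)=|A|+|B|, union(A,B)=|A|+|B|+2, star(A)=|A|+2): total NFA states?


Syntax tree has 5 char leaf(s), 2 union(s), 0 star(s)
chars contribute 5×2 = 10; each union adds +2; each star adds +2
Total: 10 + 4 + 0 = 14 states


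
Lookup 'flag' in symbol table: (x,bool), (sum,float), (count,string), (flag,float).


Lookup 'flag' → type float


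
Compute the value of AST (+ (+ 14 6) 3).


Evaluate inner: (+ 14 6) = 20
Evaluate root: (+ 20 3) = 23
Result: 23


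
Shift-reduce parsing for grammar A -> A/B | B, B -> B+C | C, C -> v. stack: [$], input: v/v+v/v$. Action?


no handle on stack; shift 'v'
Action: shift


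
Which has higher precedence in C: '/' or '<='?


'/' is multiplicative (level 10); '<=' is relational (level 7)
Higher level binds tighter
'/' has higher precedence than '<='


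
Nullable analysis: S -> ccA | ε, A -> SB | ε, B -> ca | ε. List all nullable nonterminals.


A nonterminal is nullable iff some alternative derives ε (directly, or every symbol in it is nullable)
Nullable: {A, B, S}


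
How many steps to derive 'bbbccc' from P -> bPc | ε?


Derivation: P => bPc => bbPcc => bbbPccc => bbbccc
Steps: 4


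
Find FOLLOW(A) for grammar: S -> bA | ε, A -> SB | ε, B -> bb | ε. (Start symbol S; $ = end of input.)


$ ∈ FOLLOW(S). For each A -> αBβ: add FIRST(β)\{ε} to FOLLOW(B); if β nullable, add FOLLOW(A).
FOLLOW(A) = {$, b}


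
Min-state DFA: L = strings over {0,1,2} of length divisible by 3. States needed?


Track length mod 3: states 0..2, accept at 0
Minimal DFA: 3 states


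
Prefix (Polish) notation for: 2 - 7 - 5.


left-to-right (same/higher precedence on left): tree is (- (- 2 7) 5)
Prefix: - - 2 7 5


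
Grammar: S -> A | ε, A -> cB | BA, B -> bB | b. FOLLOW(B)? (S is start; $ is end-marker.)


$ ∈ FOLLOW(S). For each A -> αBβ: add FIRST(β)\{ε} to FOLLOW(B); if β nullable, add FOLLOW(A).
FOLLOW(B) = {$, b, c}


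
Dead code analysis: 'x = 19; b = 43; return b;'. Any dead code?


x is assigned but never read
Dead: 'x = 19'


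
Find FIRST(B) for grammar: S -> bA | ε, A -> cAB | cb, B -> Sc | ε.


Per alternative of B: FIRST(Sc) = {b, c}; FIRST(ε) = {ε}
FIRST(B) = {b, c, ε}


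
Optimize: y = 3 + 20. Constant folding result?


3 + 20 = 23 at compile time
Optimized: y = 23


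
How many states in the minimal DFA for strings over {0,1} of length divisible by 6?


Track length mod 6: states 0..5, accept at 0
Minimal DFA: 6 states


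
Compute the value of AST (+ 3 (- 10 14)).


Evaluate inner: (- 10 14) = -4
Evaluate root: (+ 3 -4) = -1
Result: -1


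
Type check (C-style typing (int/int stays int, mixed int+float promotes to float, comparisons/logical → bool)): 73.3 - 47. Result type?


Operand types: float - int
Rule: mixed int/float promotes to float; int/int stays int
Result type: float


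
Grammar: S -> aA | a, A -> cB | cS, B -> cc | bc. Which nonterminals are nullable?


A nonterminal is nullable iff some alternative derives ε (directly, or every symbol in it is nullable)
Nullable: {}


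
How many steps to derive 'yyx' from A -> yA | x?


Derivation: A => yA => yyA => yyx
Steps: 3


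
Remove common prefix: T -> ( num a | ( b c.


Common prefix: '('
Factored: T -> ( T', T' -> num a | b c


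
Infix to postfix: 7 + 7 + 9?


Left to right (same or higher precedence on left)
Postfix: 7 7 + 9 +


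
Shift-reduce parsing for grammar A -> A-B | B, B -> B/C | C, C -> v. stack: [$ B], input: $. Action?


lookahead ∉ {/} so B won't extend; reduce A -> B
Action: reduce (A -> B)


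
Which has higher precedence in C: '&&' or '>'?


'>' is relational (level 7); '&&' is logical AND (level 2)
Higher level binds tighter
'>' has higher precedence than '&&'


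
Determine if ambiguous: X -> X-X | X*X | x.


'x-x*x' has two parse trees (no precedence encoded between - and *)
Ambiguous


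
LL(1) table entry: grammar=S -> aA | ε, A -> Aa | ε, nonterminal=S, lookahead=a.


For [S, a]: 'a' ∈ FIRST(aA)
Entry: S -> aA


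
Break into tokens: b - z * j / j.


Scan left to right, longest-match per lexeme
Tokens: ID(b), OP(-), ID(z), OP(*), ID(j), OP(/), ID(j)


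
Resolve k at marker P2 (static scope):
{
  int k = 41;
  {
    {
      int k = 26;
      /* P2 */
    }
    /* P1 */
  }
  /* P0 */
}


k declared in the same block as P2
k = 26


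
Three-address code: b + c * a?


Break into single-operator statements:
t1 = c * a
t2 = b + t1


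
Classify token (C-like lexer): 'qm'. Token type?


Pattern: letter/underscore followed by alphanumerics, not a keyword
Type: IDENTIFIER


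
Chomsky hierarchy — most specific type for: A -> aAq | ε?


Single nonterminal LHS, but a^n q^n is not regular
Classification: Type 2 (Context-Free)


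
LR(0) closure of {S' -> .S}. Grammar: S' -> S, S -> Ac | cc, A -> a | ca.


Start: S' -> .S
For each item with dot before a nonterminal B, add B -> .γ for every B-production
Closure: [S' -> .S, S -> .Ac, S -> .cc, A -> .a, A -> .ca]


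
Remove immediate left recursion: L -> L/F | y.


Left-recursive alternatives: L/F; non-recursive: y
Introduce L': L -> yL', L' -> /FL' | ε


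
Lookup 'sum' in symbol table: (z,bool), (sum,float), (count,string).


Lookup 'sum' → type float


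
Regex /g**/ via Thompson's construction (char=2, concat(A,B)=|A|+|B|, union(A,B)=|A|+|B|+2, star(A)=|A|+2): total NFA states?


Syntax tree has 1 char leaf(s), 0 union(s), 2 star(s)
chars contribute 1×2 = 2; each union adds +2; each star adds +2
Total: 2 + 0 + 4 = 6 states


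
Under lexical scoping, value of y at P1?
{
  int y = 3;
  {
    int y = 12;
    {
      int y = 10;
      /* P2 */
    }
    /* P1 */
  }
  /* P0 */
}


y declared in the same block as P1
y = 12


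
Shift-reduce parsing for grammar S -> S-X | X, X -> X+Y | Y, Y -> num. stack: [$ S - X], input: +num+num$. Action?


'+' can extend X; shift to build X -> X+Y
Action: shift


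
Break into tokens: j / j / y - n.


Scan left to right, longest-match per lexeme
Tokens: ID(j), OP(/), ID(j), OP(/), ID(y), OP(-), ID(n)


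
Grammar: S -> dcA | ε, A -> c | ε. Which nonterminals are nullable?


A nonterminal is nullable iff some alternative derives ε (directly, or every symbol in it is nullable)
Nullable: {A, S}


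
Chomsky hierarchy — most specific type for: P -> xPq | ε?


Single nonterminal LHS, but x^n q^n is not regular
Classification: Type 2 (Context-Free)


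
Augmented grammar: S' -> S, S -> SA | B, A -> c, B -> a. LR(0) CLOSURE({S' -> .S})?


Start: S' -> .S
For each item with dot before a nonterminal B, add B -> .γ for every B-production
Closure: [S' -> .S, S -> .SA, S -> .B, B -> .a]


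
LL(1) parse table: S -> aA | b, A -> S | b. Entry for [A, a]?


For [A, a]: 'a' ∈ FIRST(S)
Entry: A -> S


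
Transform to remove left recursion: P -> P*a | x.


Left-recursive alternatives: P*a; non-recursive: x
Introduce P': P -> xP', P' -> *aP' | ε


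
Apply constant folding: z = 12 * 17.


12 * 17 = 204 at compile time
Optimized: z = 204


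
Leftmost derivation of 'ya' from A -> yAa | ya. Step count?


Derivation: A => ya
Steps: 1


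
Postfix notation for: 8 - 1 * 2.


* has higher precedence, evaluate 1*2 first
Postfix: 8 1 2 * -


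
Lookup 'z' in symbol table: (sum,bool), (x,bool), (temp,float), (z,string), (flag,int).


Lookup 'z' → type string


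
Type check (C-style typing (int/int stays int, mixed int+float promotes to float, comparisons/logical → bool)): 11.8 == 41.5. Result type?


Operand types: float == float
Rule: comparison yields bool
Result type: bool


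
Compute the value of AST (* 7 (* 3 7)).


Evaluate inner: (* 3 7) = 21
Evaluate root: (* 7 21) = 147
Result: 147


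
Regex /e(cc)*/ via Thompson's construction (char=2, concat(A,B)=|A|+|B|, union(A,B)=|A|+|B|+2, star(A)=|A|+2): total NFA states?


Syntax tree has 3 char leaf(s), 0 union(s), 1 star(s)
chars contribute 3×2 = 6; each union adds +2; each star adds +2
Total: 6 + 0 + 2 = 8 states


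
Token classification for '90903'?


Pattern: digits only
Type: INTEGER_LITERAL


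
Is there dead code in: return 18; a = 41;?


statement follows a return and is unreachable
Dead: 'a = 41'


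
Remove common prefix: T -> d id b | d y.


Common prefix: 'd'
Factored: T -> d T', T' -> id b | y


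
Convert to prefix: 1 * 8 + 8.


left-to-right (same/higher precedence on left): tree is (+ (* 1 8) 8)
Prefix: + * 1 8 8


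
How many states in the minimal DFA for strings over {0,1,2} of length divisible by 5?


Track length mod 5: states 0..4, accept at 0
Minimal DFA: 5 states


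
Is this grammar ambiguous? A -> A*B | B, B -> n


precedence layered via separate nonterminal B: deterministic
Unambiguous


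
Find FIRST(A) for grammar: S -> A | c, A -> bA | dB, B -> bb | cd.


Per alternative of A: FIRST(bA) = {b}; FIRST(dB) = {d}
FIRST(A) = {b, d}


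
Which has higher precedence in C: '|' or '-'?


'-' is additive (level 9); '|' is bitwise OR (level 3)
Higher level binds tighter
'-' has higher precedence than '|'


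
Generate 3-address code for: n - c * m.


Break into single-operator statements:
t1 = c * m
t2 = n - t1


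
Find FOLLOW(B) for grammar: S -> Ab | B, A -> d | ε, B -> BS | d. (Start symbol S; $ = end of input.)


$ ∈ FOLLOW(S). For each A -> αBβ: add FIRST(β)\{ε} to FOLLOW(B); if β nullable, add FOLLOW(A).
FOLLOW(B) = {$, b, d}


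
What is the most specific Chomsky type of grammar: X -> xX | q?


Right-linear: every RHS is a terminal or a terminal followed by one nonterminal
Classification: Type 3 (Regular)


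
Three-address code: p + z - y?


Break into single-operator statements:
t1 = p + z
t2 = t1 - y


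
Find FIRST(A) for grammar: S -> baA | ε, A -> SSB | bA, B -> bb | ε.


Per alternative of A: FIRST(SSB) = {b, ε}; FIRST(bA) = {b}
FIRST(A) = {b, ε}


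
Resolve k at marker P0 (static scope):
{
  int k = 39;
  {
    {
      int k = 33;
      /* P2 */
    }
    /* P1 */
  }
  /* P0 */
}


k declared in the same block as P0
k = 39


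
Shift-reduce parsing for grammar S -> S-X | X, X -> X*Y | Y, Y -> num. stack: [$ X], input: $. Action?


lookahead ∉ {*} so X won't extend; reduce S -> X
Action: reduce (S -> X)


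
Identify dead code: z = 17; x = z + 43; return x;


z is read by x's definition; x is returned
No dead code


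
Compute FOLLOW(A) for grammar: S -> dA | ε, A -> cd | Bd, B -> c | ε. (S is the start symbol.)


$ ∈ FOLLOW(S). For each A -> αBβ: add FIRST(β)\{ε} to FOLLOW(B); if β nullable, add FOLLOW(A).
FOLLOW(A) = {$}


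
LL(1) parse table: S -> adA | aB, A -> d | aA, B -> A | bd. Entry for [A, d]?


For [A, d]: 'd' ∈ FIRST(d)
Entry: A -> d


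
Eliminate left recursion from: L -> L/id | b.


Left-recursive alternatives: L/id; non-recursive: b
Introduce L': L -> bL', L' -> /idL' | ε


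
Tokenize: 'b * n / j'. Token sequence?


Scan left to right, longest-match per lexeme
Tokens: ID(b), OP(*), ID(n), OP(/), ID(j)


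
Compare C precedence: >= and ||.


'>=' is relational (level 7); '||' is logical OR (level 1)
Higher level binds tighter
'>=' has higher precedence than '||'


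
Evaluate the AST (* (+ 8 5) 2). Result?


Evaluate inner: (+ 8 5) = 13
Evaluate root: (* 13 2) = 26
Result: 26


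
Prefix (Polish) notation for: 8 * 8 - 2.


left-to-right (same/higher precedence on left): tree is (- (* 8 8) 2)
Prefix: - * 8 8 2


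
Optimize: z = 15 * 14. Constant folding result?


15 * 14 = 210 at compile time
Optimized: z = 210


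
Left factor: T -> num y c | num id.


Common prefix: 'num'
Factored: T -> num T', T' -> y c | id


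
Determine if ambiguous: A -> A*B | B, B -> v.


precedence layered via separate nonterminal B: deterministic
Unambiguous


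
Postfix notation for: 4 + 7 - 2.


Left to right (same or higher precedence on left)
Postfix: 4 7 + 2 -
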